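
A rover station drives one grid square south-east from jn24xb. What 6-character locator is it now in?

Longitude subsquare x = 23; +1 → 24, wraps to 0 = a, carry into square.
Longitude square 2; +1 → 3.
Latitude subsquare b = 1; −1 → 0 = a.

JN34aa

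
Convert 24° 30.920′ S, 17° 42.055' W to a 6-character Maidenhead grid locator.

Shift to the Maidenhead origin (180°W, 90°S): lon 162.2991, lat 65.4847.
Field: lon ⌊162.2991/20⌋ = 8 → I; lat ⌊65.4847/10⌋ = 6 → G.
Square: lon ⌊2.2991/2⌋ = 1; lat ⌊5.4847/1⌋ = 5.
Subsquare: lon ⌊0.2991/0.0833333⌋ = 3 → d; lat ⌊0.4847/0.0416667⌋ = 11 → l.

IG15dl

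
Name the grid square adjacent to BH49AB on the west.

BH39xb

Longitude subsquare a = 0; −1 → -1, wraps to 23 = x, carry into square.
Longitude square 4; −1 → 3.
The latitude characters are unchanged.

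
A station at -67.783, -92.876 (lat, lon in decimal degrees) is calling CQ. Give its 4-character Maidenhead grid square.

EC32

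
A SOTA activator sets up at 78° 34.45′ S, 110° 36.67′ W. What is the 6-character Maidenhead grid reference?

Offset from 180°W / 90°S: lon 69.3888°, lat 11.4258°.
Field: 69.3888/20 → 3 → D, 11.4258/10 → 1 → B; chars DB.
Square: 9.3888/2 → 4, 1.4258/1 → 1; chars 41.
Subsquare: 1.3888/0.0833333 → 16 → q, 0.4258/0.0416667 → 10 → k; chars qk.

DB41qk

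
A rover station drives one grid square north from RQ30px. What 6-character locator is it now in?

Latitude subsquare x = 23; +1 → 24, wraps to 0 = a, carry into square.
Latitude square 0; +1 → 1.
The longitude characters are unchanged.

RQ31pa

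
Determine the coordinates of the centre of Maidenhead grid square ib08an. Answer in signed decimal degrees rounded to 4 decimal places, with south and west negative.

-71.4375, -19.9583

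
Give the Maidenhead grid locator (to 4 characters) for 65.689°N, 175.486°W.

AP25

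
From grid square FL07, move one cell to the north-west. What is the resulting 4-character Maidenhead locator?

EL98

Longitude square 0; −1 → -1, wraps to 9, carry into field.
Longitude field F = 5; −1 → 4 = E.
Latitude square 7; +1 → 8.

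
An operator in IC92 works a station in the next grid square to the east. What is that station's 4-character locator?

JC02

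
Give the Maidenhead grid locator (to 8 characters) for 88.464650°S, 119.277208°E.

Shift to the Maidenhead origin (180°W, 90°S): lon 299.27721, lat 1.53535.
Field: 299.27721/20 → 14 → O, 1.53535/10 → 0 → A; chars OA.
Square: 19.27721/2 → 9, 1.53535/1 → 1; chars 91.
Subsquare: 1.27721/0.0833333 → 15 → p, 0.53535/0.0416667 → 12 → m; chars pm.
Extended square: 0.02721/0.00833333 → 3, 0.03535/0.00416667 → 8; chars 38.

OA91pm38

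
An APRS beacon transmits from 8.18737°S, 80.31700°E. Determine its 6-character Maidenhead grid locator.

NI01dt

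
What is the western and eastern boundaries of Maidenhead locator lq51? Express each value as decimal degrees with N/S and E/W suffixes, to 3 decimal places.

Field L=11, Q=16: +11·20° lon, +16·10° lat → SW at lon 40°, lat 70°.
Square 5, 1: +5·2° lon, +1·1° lat → SW at lon 50°, lat 71°.
Cell spans 2° lon × 1° lat.
west 50.000° E, east 52.000° E.

50.000° E, 52.000° E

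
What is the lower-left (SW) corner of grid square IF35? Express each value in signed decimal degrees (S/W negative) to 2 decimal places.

-35.00, -14.00

Field I=8, F=5: +8·20° lon, +5·10° lat → SW at lon -20°, lat -40°.
Square 3, 5: +3·2° lon, +5·1° lat → SW at lon -14°, lat -35°.
latitude -35.00, longitude -14.00.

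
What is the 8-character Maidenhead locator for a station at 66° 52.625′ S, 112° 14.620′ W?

DC33vc09

Offset from 180°W / 90°S: lon 67.75633°, lat 23.12292°.
Field: 67.75633/20 → 3 → D, 23.12292/10 → 2 → C; chars DC.
Square: 7.75633/2 → 3, 3.12292/1 → 3; chars 33.
Subsquare: 1.75633/0.0833333 → 21 → v, 0.12292/0.0416667 → 2 → c; chars vc.
Extended square: 0.00633/0.00833333 → 0, 0.03958/0.00416667 → 9; chars 09.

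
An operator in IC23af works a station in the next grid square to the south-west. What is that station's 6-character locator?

IC13xe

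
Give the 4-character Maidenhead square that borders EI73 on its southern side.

EI72

Latitude square 3; −1 → 2.
The longitude characters are unchanged.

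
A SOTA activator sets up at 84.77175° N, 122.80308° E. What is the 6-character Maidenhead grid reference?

Offset from 180°W / 90°S: lon 302.8031°, lat 174.7717°.
Field: 302.8031/20 → 15 → P, 174.7717/10 → 17 → R; chars PR.
Square: 2.8031/2 → 1, 4.7717/1 → 4; chars 14.
Subsquare: 0.8031/0.0833333 → 9 → j, 0.7717/0.0416667 → 18 → s; chars js.

PR14js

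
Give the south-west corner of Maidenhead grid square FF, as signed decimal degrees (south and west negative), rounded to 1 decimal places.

-40.0, -80.0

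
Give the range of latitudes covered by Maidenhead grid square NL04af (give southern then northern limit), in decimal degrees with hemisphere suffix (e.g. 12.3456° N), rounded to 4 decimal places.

Field N=13, L=11: +13·20° lon, +11·10° lat → SW at lon 80°, lat 20°.
Square 0, 4: +0·2° lon, +4·1° lat → SW at lon 80°, lat 24°.
Subsquare a=0, f=5: +0·0.0833333° lon, +5·0.0416667° lat → SW at lon 80°, lat 24.2083°.
Cell spans 0.0833333° lon × 0.0416667° lat.
south 24.2083° N, north 24.2500° N.

24.2083° N, 24.2500° N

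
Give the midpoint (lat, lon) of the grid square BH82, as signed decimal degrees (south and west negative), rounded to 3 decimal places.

Field B=1, H=7: +1·20° lon, +7·10° lat → SW at lon -160°, lat -20°.
Square 8, 2: +8·2° lon, +2·1° lat → SW at lon -144°, lat -18°.
Cell spans 2° lon × 1° lat. Centre is SW corner plus half of each.
latitude -17.500, longitude -143.000.

-17.500, -143.000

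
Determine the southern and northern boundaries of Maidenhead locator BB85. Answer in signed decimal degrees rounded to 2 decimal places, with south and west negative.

-75.00, -74.00

Field B=1, B=1: +1·20° lon, +1·10° lat → SW at lon -160°, lat -80°.
Square 8, 5: +8·2° lon, +5·1° lat → SW at lon -144°, lat -75°.
Cell spans 2° lon × 1° lat.
south -75.00, north -74.00.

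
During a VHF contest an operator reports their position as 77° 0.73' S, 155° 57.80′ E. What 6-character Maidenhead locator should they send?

QB72xx

Shift to the Maidenhead origin (180°W, 90°S): lon 335.9633, lat 12.9878.
Field: 335.9633/20 → 16 → Q, 12.9878/10 → 1 → B; chars QB.
Square: 15.9633/2 → 7, 2.9878/1 → 2; chars 72.
Subsquare: 1.9633/0.0833333 → 23 → x, 0.9878/0.0416667 → 23 → x; chars xx.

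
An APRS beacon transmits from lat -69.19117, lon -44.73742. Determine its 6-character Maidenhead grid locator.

GC70pt

Offset from 180°W / 90°S: lon 135.2626°, lat 20.8088°.
Field: 135.2626/20 → 6 → G, 20.8088/10 → 2 → C; chars GC.
Square: 15.2626/2 → 7, 0.8088/1 → 0; chars 70.
Subsquare: 1.2626/0.0833333 → 15 → p, 0.8088/0.0416667 → 19 → t; chars pt.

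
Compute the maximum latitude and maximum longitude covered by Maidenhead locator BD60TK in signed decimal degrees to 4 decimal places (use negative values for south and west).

-59.5417, -146.3333

Field B=1, D=3: +1·20° lon, +3·10° lat → SW at lon -160°, lat -60°.
Square 6, 0: +6·2° lon, +0·1° lat → SW at lon -148°, lat -60°.
Subsquare t=19, k=10: +19·0.0833333° lon, +10·0.0416667° lat → SW at lon -146.417°, lat -59.5833°.
Cell spans 0.0833333° lon × 0.0416667° lat. NE corner is SW corner plus one full cell.
latitude -59.5417, longitude -146.3333.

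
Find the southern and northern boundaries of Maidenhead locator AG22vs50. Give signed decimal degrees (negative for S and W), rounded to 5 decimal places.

-27.25000, -27.24583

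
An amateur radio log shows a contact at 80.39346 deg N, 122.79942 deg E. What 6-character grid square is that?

PR10jj

Shift to the Maidenhead origin (180°W, 90°S): lon 302.7994, lat 170.3935.
Field (20°×10°, letters A–R): lon ⌊302.7994/20⌋ = 15 → P; lat ⌊170.3935/10⌋ = 17 → R.
Square (2°×1°, digits 0–9): lon ⌊2.7994/2⌋ = 1; lat ⌊0.3935/1⌋ = 0.
Subsquare (5′×2.5′, letters a–x): lon ⌊0.7994/0.0833333⌋ = 9 → j; lat ⌊0.3935/0.0416667⌋ = 9 → j.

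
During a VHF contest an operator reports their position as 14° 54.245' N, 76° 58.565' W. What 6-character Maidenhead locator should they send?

Add 180° to longitude and 90° to latitude: 103.0239, 104.9041.
Field: 103.0239/20 → 5 → F, 104.9041/10 → 10 → K; chars FK.
Square: 3.0239/2 → 1, 4.9041/1 → 4; chars 14.
Subsquare: 1.0239/0.0833333 → 12 → m, 0.9041/0.0416667 → 21 → v; chars mv.

FK14mv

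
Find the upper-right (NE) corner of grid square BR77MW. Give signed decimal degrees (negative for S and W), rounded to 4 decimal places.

87.9583, -144.9167

Field B=1, R=17: +1·20° lon, +17·10° lat → SW at lon -160°, lat 80°.
Square 7, 7: +7·2° lon, +7·1° lat → SW at lon -146°, lat 87°.
Subsquare m=12, w=22: +12·0.0833333° lon, +22·0.0416667° lat → SW at lon -145°, lat 87.9167°.
Cell spans 0.0833333° lon × 0.0416667° lat. NE corner is SW corner plus one full cell.
latitude 87.9583, longitude -144.9167.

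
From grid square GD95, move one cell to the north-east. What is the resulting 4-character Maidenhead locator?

Longitude square 9; +1 → 10, wraps to 0, carry into field.
Longitude field G = 6; +1 → 7 = H.
Latitude square 5; +1 → 6.

HD06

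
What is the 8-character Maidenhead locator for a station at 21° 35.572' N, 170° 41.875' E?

RL51io32

Offset from 180°W / 90°S: lon 350.69792°, lat 111.59287°.
Field: 350.69792/20 → 17 → R, 111.59287/10 → 11 → L; chars RL.
Square: 10.69792/2 → 5, 1.59287/1 → 1; chars 51.
Subsquare: 0.69792/0.0833333 → 8 → i, 0.59287/0.0416667 → 14 → o; chars io.
Extended square: 0.03125/0.00833333 → 3, 0.00953/0.00416667 → 2; chars 32.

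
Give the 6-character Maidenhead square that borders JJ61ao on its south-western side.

Longitude subsquare a = 0; −1 → -1, wraps to 23 = x, carry into square.
Longitude square 6; −1 → 5.
Latitude subsquare o = 14; −1 → 13 = n.

JJ51xn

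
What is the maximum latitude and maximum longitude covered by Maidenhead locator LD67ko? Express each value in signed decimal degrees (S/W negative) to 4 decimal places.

-52.3750, 52.9167

Field L=11, D=3: +11·20° lon, +3·10° lat → SW at lon 40°, lat -60°.
Square 6, 7: +6·2° lon, +7·1° lat → SW at lon 52°, lat -53°.
Subsquare k=10, o=14: +10·0.0833333° lon, +14·0.0416667° lat → SW at lon 52.8333°, lat -52.4167°.
Cell spans 0.0833333° lon × 0.0416667° lat. NE corner is SW corner plus one full cell.
latitude -52.3750, longitude 52.9167.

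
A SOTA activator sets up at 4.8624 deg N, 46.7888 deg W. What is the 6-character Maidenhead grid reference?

GJ64ou

Offset from 180°W / 90°S: lon 133.2112°, lat 94.8624°.
Field: 133.2112/20 → 6 → G, 94.8624/10 → 9 → J; chars GJ.
Square: 13.2112/2 → 6, 4.8624/1 → 4; chars 64.
Subsquare: 1.2112/0.0833333 → 14 → o, 0.8624/0.0416667 → 20 → u; chars ou.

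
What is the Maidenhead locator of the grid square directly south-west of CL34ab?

CL24xa

Longitude subsquare a = 0; −1 → -1, wraps to 23 = x, carry into square.
Longitude square 3; −1 → 2.
Latitude subsquare b = 1; −1 → 0 = a.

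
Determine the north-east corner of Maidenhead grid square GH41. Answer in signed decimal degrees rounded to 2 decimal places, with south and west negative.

Field G=6, H=7: +6·20° lon, +7·10° lat → SW at lon -60°, lat -20°.
Square 4, 1: +4·2° lon, +1·1° lat → SW at lon -52°, lat -19°.
Cell spans 2° lon × 1° lat. NE corner is SW corner plus one full cell.
latitude -18.00, longitude -50.00.

-18.00, -50.00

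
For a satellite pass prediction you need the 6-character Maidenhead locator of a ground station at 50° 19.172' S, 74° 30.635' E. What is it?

MD79gq

Offset from 180°W / 90°S: lon 254.5106°, lat 39.6805°.
Field (20°×10°, letters A–R): lon ⌊254.5106/20⌋ = 12 → M; lat ⌊39.6805/10⌋ = 3 → D.
Square (2°×1°, digits 0–9): lon ⌊14.5106/2⌋ = 7; lat ⌊9.6805/1⌋ = 9.
Subsquare (5′×2.5′, letters a–x): lon ⌊0.5106/0.0833333⌋ = 6 → g; lat ⌊0.6805/0.0416667⌋ = 16 → q.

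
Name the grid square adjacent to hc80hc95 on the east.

HC80ic05

Longitude extended square 9; +1 → 10, wraps to 0, carry into subsquare.
Longitude subsquare h = 7; +1 → 8 = i.
The latitude characters are unchanged.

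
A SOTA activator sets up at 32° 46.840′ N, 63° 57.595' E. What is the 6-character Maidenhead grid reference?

MM12xs

Shift to the Maidenhead origin (180°W, 90°S): lon 243.9599, lat 122.7807.
Field: 243.9599/20 → 12 → M, 122.7807/10 → 12 → M; chars MM.
Square: 3.9599/2 → 1, 2.7807/1 → 2; chars 12.
Subsquare: 1.9599/0.0833333 → 23 → x, 0.7807/0.0416667 → 18 → s; chars xs.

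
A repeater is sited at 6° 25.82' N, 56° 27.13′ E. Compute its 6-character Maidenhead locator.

LJ86fk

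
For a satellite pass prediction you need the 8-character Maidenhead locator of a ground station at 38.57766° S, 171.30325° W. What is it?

AF41ik31

Offset from 180°W / 90°S: lon 8.69675°, lat 51.42234°.
Field: 8.69675/20 → 0 → A, 51.42234/10 → 5 → F; chars AF.
Square: 8.69675/2 → 4, 1.42234/1 → 1; chars 41.
Subsquare: 0.69675/0.0833333 → 8 → i, 0.42234/0.0416667 → 10 → k; chars ik.
Extended square: 0.03008/0.00833333 → 3, 0.00567/0.00416667 → 1; chars 31.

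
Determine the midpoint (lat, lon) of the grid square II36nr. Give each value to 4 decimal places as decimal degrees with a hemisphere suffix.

3.2708° S, 12.8750° W

Field I=8, I=8: +8·20° lon, +8·10° lat → SW at lon -20°, lat -10°.
Square 3, 6: +3·2° lon, +6·1° lat → SW at lon -14°, lat -4°.
Subsquare n=13, r=17: +13·0.0833333° lon, +17·0.0416667° lat → SW at lon -12.9167°, lat -3.29167°.
Cell spans 0.0833333° lon × 0.0416667° lat. Centre is SW corner plus half of each.
latitude 3.2708° S, longitude 12.8750° W.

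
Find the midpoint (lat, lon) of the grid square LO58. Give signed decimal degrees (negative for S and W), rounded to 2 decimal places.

58.50, 51.00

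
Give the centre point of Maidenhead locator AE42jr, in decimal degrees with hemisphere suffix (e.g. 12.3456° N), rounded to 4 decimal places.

Field A=0, E=4: +0·20° lon, +4·10° lat → SW at lon -180°, lat -50°.
Square 4, 2: +4·2° lon, +2·1° lat → SW at lon -172°, lat -48°.
Subsquare j=9, r=17: +9·0.0833333° lon, +17·0.0416667° lat → SW at lon -171.25°, lat -47.2917°.
Cell spans 0.0833333° lon × 0.0416667° lat. Centre is SW corner plus half of each.
latitude 47.2708° S, longitude 171.2083° W.

47.2708° S, 171.2083° W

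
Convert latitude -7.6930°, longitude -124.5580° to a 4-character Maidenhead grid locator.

Shift to the Maidenhead origin (180°W, 90°S): lon 55.44, lat 82.31.
Field: 55.44/20 → 2 → C, 82.31/10 → 8 → I; chars CI.
Square: 15.44/2 → 7, 2.31/1 → 2; chars 72.

CI72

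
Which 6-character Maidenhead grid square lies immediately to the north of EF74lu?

EF74lv

Latitude subsquare u = 20; +1 → 21 = v.
The longitude characters are unchanged.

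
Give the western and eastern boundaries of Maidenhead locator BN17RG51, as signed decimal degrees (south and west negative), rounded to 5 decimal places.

-156.54167, -156.53333

Field B=1, N=13: +1·20° lon, +13·10° lat → SW at lon -160°, lat 40°.
Square 1, 7: +1·2° lon, +7·1° lat → SW at lon -158°, lat 47°.
Subsquare r=17, g=6: +17·0.0833333° lon, +6·0.0416667° lat → SW at lon -156.583°, lat 47.25°.
Extended square 5, 1: +5·0.00833333° lon, +1·0.00416667° lat → SW at lon -156.542°, lat 47.2542°.
Cell spans 0.00833333° lon × 0.00416667° lat.
west -156.54167, east -156.53333.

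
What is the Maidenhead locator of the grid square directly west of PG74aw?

PG64xw

Longitude subsquare a = 0; −1 → -1, wraps to 23 = x, carry into square.
Longitude square 7; −1 → 6.
The latitude characters are unchanged.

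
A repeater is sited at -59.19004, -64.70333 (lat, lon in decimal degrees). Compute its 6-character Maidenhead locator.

Add 180° to longitude and 90° to latitude: 115.2967, 30.8100.
Field: lon ⌊115.2967/20⌋ = 5 → F; lat ⌊30.8100/10⌋ = 3 → D.
Square: lon ⌊15.2967/2⌋ = 7; lat ⌊0.8100/1⌋ = 0.
Subsquare: lon ⌊1.2967/0.0833333⌋ = 15 → p; lat ⌊0.8100/0.0416667⌋ = 19 → t.

FD70pt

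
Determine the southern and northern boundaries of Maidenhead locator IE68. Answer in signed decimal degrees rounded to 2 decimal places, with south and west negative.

-42.00, -41.00

Field I=8, E=4: +8·20° lon, +4·10° lat → SW at lon -20°, lat -50°.
Square 6, 8: +6·2° lon, +8·1° lat → SW at lon -8°, lat -42°.
Cell spans 2° lon × 1° lat.
south -42.00, north -41.00.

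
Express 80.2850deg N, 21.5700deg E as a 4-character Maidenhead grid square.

KR00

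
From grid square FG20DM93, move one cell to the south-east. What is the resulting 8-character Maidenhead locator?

Longitude extended square 9; +1 → 10, wraps to 0, carry into subsquare.
Longitude subsquare d = 3; +1 → 4 = e.
Latitude extended square 3; −1 → 2.

FG20em02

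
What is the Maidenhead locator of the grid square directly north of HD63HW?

HD63hx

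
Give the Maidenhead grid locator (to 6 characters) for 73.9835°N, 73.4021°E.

MQ63qx

Offset from 180°W / 90°S: lon 253.4021°, lat 163.9835°.
Field (20°×10°, letters A–R): 253.4021/20 → 12 → M, 163.9835/10 → 16 → Q; chars MQ.
Square (2°×1°, digits 0–9): 13.4021/2 → 6, 3.9835/1 → 3; chars 63.
Subsquare (5′×2.5′, letters a–x): 1.4021/0.0833333 → 16 → q, 0.9835/0.0416667 → 23 → x; chars qx.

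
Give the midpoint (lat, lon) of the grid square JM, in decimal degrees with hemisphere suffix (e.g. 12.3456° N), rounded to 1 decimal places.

35.0° N, 10.0° E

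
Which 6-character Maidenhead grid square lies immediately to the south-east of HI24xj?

Longitude subsquare x = 23; +1 → 24, wraps to 0 = a, carry into square.
Longitude square 2; +1 → 3.
Latitude subsquare j = 9; −1 → 8 = i.

HI34ai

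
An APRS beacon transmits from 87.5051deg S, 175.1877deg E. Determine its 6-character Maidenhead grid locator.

Shift to the Maidenhead origin (180°W, 90°S): lon 355.1877, lat 2.4949.
Field: lon ⌊355.1877/20⌋ = 17 → R; lat ⌊2.4949/10⌋ = 0 → A.
Square: lon ⌊15.1877/2⌋ = 7; lat ⌊2.4949/1⌋ = 2.
Subsquare: lon ⌊1.1877/0.0833333⌋ = 14 → o; lat ⌊0.4949/0.0416667⌋ = 11 → l.

RA72ol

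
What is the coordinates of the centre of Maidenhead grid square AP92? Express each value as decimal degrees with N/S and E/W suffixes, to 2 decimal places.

62.50° N, 161.00° W

Field A=0, P=15: +0·20° lon, +15·10° lat → SW at lon -180°, lat 60°.
Square 9, 2: +9·2° lon, +2·1° lat → SW at lon -162°, lat 62°.
Cell spans 2° lon × 1° lat. Centre is SW corner plus half of each.
latitude 62.50° N, longitude 161.00° W.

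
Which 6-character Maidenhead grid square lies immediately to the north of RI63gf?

RI63gg

Latitude subsquare f = 5; +1 → 6 = g.
The longitude characters are unchanged.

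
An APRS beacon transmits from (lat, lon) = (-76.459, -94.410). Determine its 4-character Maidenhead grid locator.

EB23

Add 180° to longitude and 90° to latitude: 85.59, 13.54.
Field: lon ⌊85.59/20⌋ = 4 → E; lat ⌊13.54/10⌋ = 1 → B.
Square: lon ⌊5.59/2⌋ = 2; lat ⌊3.54/1⌋ = 3.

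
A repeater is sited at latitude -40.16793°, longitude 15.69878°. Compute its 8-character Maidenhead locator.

JE79ut39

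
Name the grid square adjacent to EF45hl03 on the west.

EF45gl93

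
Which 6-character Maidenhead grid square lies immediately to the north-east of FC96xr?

GC06as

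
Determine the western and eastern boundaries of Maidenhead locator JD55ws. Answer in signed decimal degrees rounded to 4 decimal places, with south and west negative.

11.8333, 11.9167

Field J=9, D=3: +9·20° lon, +3·10° lat → SW at lon 0°, lat -60°.
Square 5, 5: +5·2° lon, +5·1° lat → SW at lon 10°, lat -55°.
Subsquare w=22, s=18: +22·0.0833333° lon, +18·0.0416667° lat → SW at lon 11.8333°, lat -54.25°.
Cell spans 0.0833333° lon × 0.0416667° lat.
west 11.8333, east 11.9167.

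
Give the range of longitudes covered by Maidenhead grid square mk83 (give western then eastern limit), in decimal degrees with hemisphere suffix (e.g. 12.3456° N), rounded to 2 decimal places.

Field M=12, K=10: +12·20° lon, +10·10° lat → SW at lon 60°, lat 10°.
Square 8, 3: +8·2° lon, +3·1° lat → SW at lon 76°, lat 13°.
Cell spans 2° lon × 1° lat.
west 76.00° E, east 78.00° E.

76.00° E, 78.00° E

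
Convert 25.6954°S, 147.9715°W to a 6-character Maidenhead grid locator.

Shift to the Maidenhead origin (180°W, 90°S): lon 32.0285, lat 64.3046.
Field: 32.0285/20 → 1 → B, 64.3046/10 → 6 → G; chars BG.
Square: 12.0285/2 → 6, 4.3046/1 → 4; chars 64.
Subsquare: 0.0285/0.0833333 → 0 → a, 0.3046/0.0416667 → 7 → h; chars ah.

BG64ah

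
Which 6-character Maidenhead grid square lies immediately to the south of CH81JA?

CH80jx

Latitude subsquare a = 0; −1 → -1, wraps to 23 = x, carry into square.
Latitude square 1; −1 → 0.
The longitude characters are unchanged.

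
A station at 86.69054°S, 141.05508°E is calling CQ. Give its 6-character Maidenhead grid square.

QA03mh

Shift to the Maidenhead origin (180°W, 90°S): lon 321.0551, lat 3.3095.
Field: lon ⌊321.0551/20⌋ = 16 → Q; lat ⌊3.3095/10⌋ = 0 → A.
Square: lon ⌊1.0551/2⌋ = 0; lat ⌊3.3095/1⌋ = 3.
Subsquare: lon ⌊1.0551/0.0833333⌋ = 12 → m; lat ⌊0.3095/0.0416667⌋ = 7 → h.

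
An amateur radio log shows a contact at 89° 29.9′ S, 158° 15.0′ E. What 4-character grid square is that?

Shift to the Maidenhead origin (180°W, 90°S): lon 338.25, lat 0.50.
Field: lon ⌊338.25/20⌋ = 16 → Q; lat ⌊0.50/10⌋ = 0 → A.
Square: lon ⌊18.25/2⌋ = 9; lat ⌊0.50/1⌋ = 0.

QA90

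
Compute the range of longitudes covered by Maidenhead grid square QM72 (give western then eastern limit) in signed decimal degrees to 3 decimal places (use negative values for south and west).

Field Q=16, M=12: +16·20° lon, +12·10° lat → SW at lon 140°, lat 30°.
Square 7, 2: +7·2° lon, +2·1° lat → SW at lon 154°, lat 32°.
Cell spans 2° lon × 1° lat.
west 154.000, east 156.000.

154.000, 156.000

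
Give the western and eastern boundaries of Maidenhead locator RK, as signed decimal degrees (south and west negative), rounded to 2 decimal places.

160.00, 180.00

Field R=17, K=10: +17·20° lon, +10·10° lat → SW at lon 160°, lat 10°.
Cell spans 20° lon × 10° lat.
west 160.00, east 180.00.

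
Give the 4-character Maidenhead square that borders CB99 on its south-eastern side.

DB08

Longitude square 9; +1 → 10, wraps to 0, carry into field.
Longitude field C = 2; +1 → 3 = D.
Latitude square 9; −1 → 8.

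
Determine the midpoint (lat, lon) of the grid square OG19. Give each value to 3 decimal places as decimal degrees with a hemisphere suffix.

20.500° S, 103.000° E

Field O=14, G=6: +14·20° lon, +6·10° lat → SW at lon 100°, lat -30°.
Square 1, 9: +1·2° lon, +9·1° lat → SW at lon 102°, lat -21°.
Cell spans 2° lon × 1° lat. Centre is SW corner plus half of each.
latitude 20.500° S, longitude 103.000° E.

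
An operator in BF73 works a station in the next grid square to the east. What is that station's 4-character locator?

Longitude square 7; +1 → 8.
The latitude characters are unchanged.

BF83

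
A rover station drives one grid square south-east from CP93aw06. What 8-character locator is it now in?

CP93aw15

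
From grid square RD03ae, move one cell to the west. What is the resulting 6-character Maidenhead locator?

Longitude subsquare a = 0; −1 → -1, wraps to 23 = x, carry into square.
Longitude square 0; −1 → -1, wraps to 9, carry into field.
Longitude field R = 17; −1 → 16 = Q.
The latitude characters are unchanged.

QD93xe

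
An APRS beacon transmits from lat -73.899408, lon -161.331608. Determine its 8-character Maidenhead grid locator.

AB96ic04

Add 180° to longitude and 90° to latitude: 18.66839, 16.10059.
Field: 18.66839/20 → 0 → A, 16.10059/10 → 1 → B; chars AB.
Square: 18.66839/2 → 9, 6.10059/1 → 6; chars 96.
Subsquare: 0.66839/0.0833333 → 8 → i, 0.10059/0.0416667 → 2 → c; chars ic.
Extended square: 0.00173/0.00833333 → 0, 0.01726/0.00416667 → 4; chars 04.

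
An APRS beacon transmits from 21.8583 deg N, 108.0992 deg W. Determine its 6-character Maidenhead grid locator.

DL51wu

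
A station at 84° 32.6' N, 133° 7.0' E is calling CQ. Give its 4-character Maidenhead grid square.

Shift to the Maidenhead origin (180°W, 90°S): lon 313.12, lat 174.54.
Field: 313.12/20 → 15 → P, 174.54/10 → 17 → R; chars PR.
Square: 13.12/2 → 6, 4.54/1 → 4; chars 64.

PR64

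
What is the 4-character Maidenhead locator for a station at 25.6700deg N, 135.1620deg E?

Add 180° to longitude and 90° to latitude: 315.16, 115.67.
Field (20°×10°, letters A–R): 315.16/20 → 15 → P, 115.67/10 → 11 → L; chars PL.
Square (2°×1°, digits 0–9): 15.16/2 → 7, 5.67/1 → 5; chars 75.

PL75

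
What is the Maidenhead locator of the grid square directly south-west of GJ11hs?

GJ11gr

Longitude subsquare h = 7; −1 → 6 = g.
Latitude subsquare s = 18; −1 → 17 = r.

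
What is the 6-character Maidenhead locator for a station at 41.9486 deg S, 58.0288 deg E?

Offset from 180°W / 90°S: lon 238.0288°, lat 48.0514°.
Field (20°×10°, letters A–R): lon ⌊238.0288/20⌋ = 11 → L; lat ⌊48.0514/10⌋ = 4 → E.
Square (2°×1°, digits 0–9): lon ⌊18.0288/2⌋ = 9; lat ⌊8.0514/1⌋ = 8.
Subsquare (5′×2.5′, letters a–x): lon ⌊0.0288/0.0833333⌋ = 0 → a; lat ⌊0.0514/0.0416667⌋ = 1 → b.

LE98ab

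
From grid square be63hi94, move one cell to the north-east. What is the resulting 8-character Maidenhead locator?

Longitude extended square 9; +1 → 10, wraps to 0, carry into subsquare.
Longitude subsquare h = 7; +1 → 8 = i.
Latitude extended square 4; +1 → 5.

BE63ii05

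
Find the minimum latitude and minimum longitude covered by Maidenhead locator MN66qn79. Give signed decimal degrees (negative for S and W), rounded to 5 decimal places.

Field M=12, N=13: +12·20° lon, +13·10° lat → SW at lon 60°, lat 40°.
Square 6, 6: +6·2° lon, +6·1° lat → SW at lon 72°, lat 46°.
Subsquare q=16, n=13: +16·0.0833333° lon, +13·0.0416667° lat → SW at lon 73.3333°, lat 46.5417°.
Extended square 7, 9: +7·0.00833333° lon, +9·0.00416667° lat → SW at lon 73.3917°, lat 46.5792°.
latitude 46.57917, longitude 73.39167.

46.57917, 73.39167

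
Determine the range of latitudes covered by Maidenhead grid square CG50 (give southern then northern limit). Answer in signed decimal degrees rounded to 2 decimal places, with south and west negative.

Field C=2, G=6: +2·20° lon, +6·10° lat → SW at lon -140°, lat -30°.
Square 5, 0: +5·2° lon, +0·1° lat → SW at lon -130°, lat -30°.
Cell spans 2° lon × 1° lat.
south -30.00, north -29.00.

-30.00, -29.00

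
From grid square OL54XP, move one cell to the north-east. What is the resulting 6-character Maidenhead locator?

OL64aq

Longitude subsquare x = 23; +1 → 24, wraps to 0 = a, carry into square.
Longitude square 5; +1 → 6.
Latitude subsquare p = 15; +1 → 16 = q.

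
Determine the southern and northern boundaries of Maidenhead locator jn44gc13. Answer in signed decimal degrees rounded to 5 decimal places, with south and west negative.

44.09583, 44.10000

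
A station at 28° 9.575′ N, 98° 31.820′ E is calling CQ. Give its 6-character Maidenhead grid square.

Offset from 180°W / 90°S: lon 278.5303°, lat 118.1596°.
Field (20°×10°, letters A–R): 278.5303/20 → 13 → N, 118.1596/10 → 11 → L; chars NL.
Square (2°×1°, digits 0–9): 18.5303/2 → 9, 8.1596/1 → 8; chars 98.
Subsquare (5′×2.5′, letters a–x): 0.5303/0.0833333 → 6 → g, 0.1596/0.0416667 → 3 → d; chars gd.

NL98gd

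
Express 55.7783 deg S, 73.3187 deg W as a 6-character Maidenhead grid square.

FD34if

Offset from 180°W / 90°S: lon 106.6813°, lat 34.2217°.
Field: 106.6813/20 → 5 → F, 34.2217/10 → 3 → D; chars FD.
Square: 6.6813/2 → 3, 4.2217/1 → 4; chars 34.
Subsquare: 0.6813/0.0833333 → 8 → i, 0.2217/0.0416667 → 5 → f; chars if.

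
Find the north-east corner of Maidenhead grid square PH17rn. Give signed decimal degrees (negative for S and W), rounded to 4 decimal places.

Field P=15, H=7: +15·20° lon, +7·10° lat → SW at lon 120°, lat -20°.
Square 1, 7: +1·2° lon, +7·1° lat → SW at lon 122°, lat -13°.
Subsquare r=17, n=13: +17·0.0833333° lon, +13·0.0416667° lat → SW at lon 123.417°, lat -12.4583°.
Cell spans 0.0833333° lon × 0.0416667° lat. NE corner is SW corner plus one full cell.
latitude -12.4167, longitude 123.5000.

-12.4167, 123.5000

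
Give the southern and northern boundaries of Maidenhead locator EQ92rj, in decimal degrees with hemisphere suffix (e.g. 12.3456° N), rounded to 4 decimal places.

Field E=4, Q=16: +4·20° lon, +16·10° lat → SW at lon -100°, lat 70°.
Square 9, 2: +9·2° lon, +2·1° lat → SW at lon -82°, lat 72°.
Subsquare r=17, j=9: +17·0.0833333° lon, +9·0.0416667° lat → SW at lon -80.5833°, lat 72.375°.
Cell spans 0.0833333° lon × 0.0416667° lat.
south 72.3750° N, north 72.4167° N.

72.3750° N, 72.4167° N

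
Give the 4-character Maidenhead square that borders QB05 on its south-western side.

Longitude square 0; −1 → -1, wraps to 9, carry into field.
Longitude field Q = 16; −1 → 15 = P.
Latitude square 5; −1 → 4.

PB94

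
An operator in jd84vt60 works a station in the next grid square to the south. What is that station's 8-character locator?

JD84vs69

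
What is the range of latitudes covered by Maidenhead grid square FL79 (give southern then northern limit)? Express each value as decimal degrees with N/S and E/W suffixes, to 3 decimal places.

29.000° N, 30.000° N

Field F=5, L=11: +5·20° lon, +11·10° lat → SW at lon -80°, lat 20°.
Square 7, 9: +7·2° lon, +9·1° lat → SW at lon -66°, lat 29°.
Cell spans 2° lon × 1° lat.
south 29.000° N, north 30.000° N.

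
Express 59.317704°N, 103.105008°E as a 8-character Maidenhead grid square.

Offset from 180°W / 90°S: lon 283.10501°, lat 149.31770°.
Field: lon ⌊283.10501/20⌋ = 14 → O; lat ⌊149.31770/10⌋ = 14 → O.
Square: lon ⌊3.10501/2⌋ = 1; lat ⌊9.31770/1⌋ = 9.
Subsquare: lon ⌊1.10501/0.0833333⌋ = 13 → n; lat ⌊0.31770/0.0416667⌋ = 7 → h.
Extended square: lon ⌊0.02167/0.00833333⌋ = 2; lat ⌊0.02604/0.00416667⌋ = 6.

OO19nh26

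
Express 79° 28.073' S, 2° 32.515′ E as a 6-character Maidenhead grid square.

JB10gm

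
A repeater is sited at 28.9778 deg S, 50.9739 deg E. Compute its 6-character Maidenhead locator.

Offset from 180°W / 90°S: lon 230.9739°, lat 61.0222°.
Field: 230.9739/20 → 11 → L, 61.0222/10 → 6 → G; chars LG.
Square: 10.9739/2 → 5, 1.0222/1 → 1; chars 51.
Subsquare: 0.9739/0.0833333 → 11 → l, 0.0222/0.0416667 → 0 → a; chars la.

LG51la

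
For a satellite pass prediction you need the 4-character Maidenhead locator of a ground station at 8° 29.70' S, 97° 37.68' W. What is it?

Offset from 180°W / 90°S: lon 82.37°, lat 81.50°.
Field (20°×10°, letters A–R): lon ⌊82.37/20⌋ = 4 → E; lat ⌊81.50/10⌋ = 8 → I.
Square (2°×1°, digits 0–9): lon ⌊2.37/2⌋ = 1; lat ⌊1.50/1⌋ = 1.

EI11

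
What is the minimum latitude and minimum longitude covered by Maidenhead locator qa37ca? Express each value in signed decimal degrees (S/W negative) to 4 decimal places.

Field Q=16, A=0: +16·20° lon, +0·10° lat → SW at lon 140°, lat -90°.
Square 3, 7: +3·2° lon, +7·1° lat → SW at lon 146°, lat -83°.
Subsquare c=2, a=0: +2·0.0833333° lon, +0·0.0416667° lat → SW at lon 146.167°, lat -83°.
latitude -83.0000, longitude 146.1667.

-83.0000, 146.1667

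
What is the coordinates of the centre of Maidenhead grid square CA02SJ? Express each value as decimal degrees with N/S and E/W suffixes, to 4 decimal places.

87.6042° S, 138.4583° W

Field C=2, A=0: +2·20° lon, +0·10° lat → SW at lon -140°, lat -90°.
Square 0, 2: +0·2° lon, +2·1° lat → SW at lon -140°, lat -88°.
Subsquare s=18, j=9: +18·0.0833333° lon, +9·0.0416667° lat → SW at lon -138.5°, lat -87.625°.
Cell spans 0.0833333° lon × 0.0416667° lat. Centre is SW corner plus half of each.
latitude 87.6042° S, longitude 138.4583° W.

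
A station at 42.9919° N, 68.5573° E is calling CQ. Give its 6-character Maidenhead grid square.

MN42gx

Shift to the Maidenhead origin (180°W, 90°S): lon 248.5573, lat 132.9919.
Field: 248.5573/20 → 12 → M, 132.9919/10 → 13 → N; chars MN.
Square: 8.5573/2 → 4, 2.9919/1 → 2; chars 42.
Subsquare: 0.5573/0.0833333 → 6 → g, 0.9919/0.0416667 → 23 → x; chars gx.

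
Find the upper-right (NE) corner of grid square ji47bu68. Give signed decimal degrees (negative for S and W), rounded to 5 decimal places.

-2.12917, 8.14167

Field J=9, I=8: +9·20° lon, +8·10° lat → SW at lon 0°, lat -10°.
Square 4, 7: +4·2° lon, +7·1° lat → SW at lon 8°, lat -3°.
Subsquare b=1, u=20: +1·0.0833333° lon, +20·0.0416667° lat → SW at lon 8.08333°, lat -2.16667°.
Extended square 6, 8: +6·0.00833333° lon, +8·0.00416667° lat → SW at lon 8.13333°, lat -2.13333°.
Cell spans 0.00833333° lon × 0.00416667° lat. NE corner is SW corner plus one full cell.
latitude -2.12917, longitude 8.14167.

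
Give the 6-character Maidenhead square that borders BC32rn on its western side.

Longitude subsquare r = 17; −1 → 16 = q.
The latitude characters are unchanged.

BC32qn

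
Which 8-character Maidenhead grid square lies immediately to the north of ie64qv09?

IE64qw00

Latitude extended square 9; +1 → 10, wraps to 0, carry into subsquare.
Latitude subsquare v = 21; +1 → 22 = w.
The longitude characters are unchanged.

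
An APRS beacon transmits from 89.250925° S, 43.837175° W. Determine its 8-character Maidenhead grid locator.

Add 180° to longitude and 90° to latitude: 136.16282, 0.74908.
Field: 136.16282/20 → 6 → G, 0.74908/10 → 0 → A; chars GA.
Square: 16.16282/2 → 8, 0.74908/1 → 0; chars 80.
Subsquare: 0.16282/0.0833333 → 1 → b, 0.74908/0.0416667 → 17 → r; chars br.
Extended square: 0.07949/0.00833333 → 9, 0.04074/0.00416667 → 9; chars 99.

GA80br99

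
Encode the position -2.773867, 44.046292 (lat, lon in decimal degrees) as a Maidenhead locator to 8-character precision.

Add 180° to longitude and 90° to latitude: 224.04629, 87.22613.
Field: 224.04629/20 → 11 → L, 87.22613/10 → 8 → I; chars LI.
Square: 4.04629/2 → 2, 7.22613/1 → 7; chars 27.
Subsquare: 0.04629/0.0833333 → 0 → a, 0.22613/0.0416667 → 5 → f; chars af.
Extended square: 0.04629/0.00833333 → 5, 0.01780/0.00416667 → 4; chars 54.

LI27af54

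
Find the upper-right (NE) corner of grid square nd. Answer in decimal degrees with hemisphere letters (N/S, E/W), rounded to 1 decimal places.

Field N=13, D=3: +13·20° lon, +3·10° lat → SW at lon 80°, lat -60°.
Cell spans 20° lon × 10° lat. NE corner is SW corner plus one full cell.
latitude 50.0° S, longitude 100.0° E.

50.0° S, 100.0° E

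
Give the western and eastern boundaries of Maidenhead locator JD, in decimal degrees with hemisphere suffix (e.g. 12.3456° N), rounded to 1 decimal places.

0.0° E, 20.0° E

Field J=9, D=3: +9·20° lon, +3·10° lat → SW at lon 0°, lat -60°.
Cell spans 20° lon × 10° lat.
west 0.0° E, east 20.0° E.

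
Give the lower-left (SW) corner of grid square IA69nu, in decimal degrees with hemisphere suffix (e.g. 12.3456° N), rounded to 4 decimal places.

Field I=8, A=0: +8·20° lon, +0·10° lat → SW at lon -20°, lat -90°.
Square 6, 9: +6·2° lon, +9·1° lat → SW at lon -8°, lat -81°.
Subsquare n=13, u=20: +13·0.0833333° lon, +20·0.0416667° lat → SW at lon -6.91667°, lat -80.1667°.
latitude 80.1667° S, longitude 6.9167° W.

80.1667° S, 6.9167° W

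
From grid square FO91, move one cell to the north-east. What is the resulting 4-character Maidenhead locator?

GO02

Longitude square 9; +1 → 10, wraps to 0, carry into field.
Longitude field F = 5; +1 → 6 = G.
Latitude square 1; +1 → 2.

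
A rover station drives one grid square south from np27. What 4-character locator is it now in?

NP26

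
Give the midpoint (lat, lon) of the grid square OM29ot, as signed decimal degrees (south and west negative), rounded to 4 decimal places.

Field O=14, M=12: +14·20° lon, +12·10° lat → SW at lon 100°, lat 30°.
Square 2, 9: +2·2° lon, +9·1° lat → SW at lon 104°, lat 39°.
Subsquare o=14, t=19: +14·0.0833333° lon, +19·0.0416667° lat → SW at lon 105.167°, lat 39.7917°.
Cell spans 0.0833333° lon × 0.0416667° lat. Centre is SW corner plus half of each.
latitude 39.8125, longitude 105.2083.

39.8125, 105.2083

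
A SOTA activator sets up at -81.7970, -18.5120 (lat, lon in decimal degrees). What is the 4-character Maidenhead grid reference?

IA08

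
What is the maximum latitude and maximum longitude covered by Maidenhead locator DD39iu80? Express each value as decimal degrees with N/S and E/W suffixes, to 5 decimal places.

Field D=3, D=3: +3·20° lon, +3·10° lat → SW at lon -120°, lat -60°.
Square 3, 9: +3·2° lon, +9·1° lat → SW at lon -114°, lat -51°.
Subsquare i=8, u=20: +8·0.0833333° lon, +20·0.0416667° lat → SW at lon -113.333°, lat -50.1667°.
Extended square 8, 0: +8·0.00833333° lon, +0·0.00416667° lat → SW at lon -113.267°, lat -50.1667°.
Cell spans 0.00833333° lon × 0.00416667° lat. NE corner is SW corner plus one full cell.
latitude 50.16250° S, longitude 113.25833° W.

50.16250° S, 113.25833° W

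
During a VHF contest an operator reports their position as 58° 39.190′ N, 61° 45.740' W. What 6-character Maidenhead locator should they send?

FO98cp

Add 180° to longitude and 90° to latitude: 118.2377, 148.6532.
Field: lon ⌊118.2377/20⌋ = 5 → F; lat ⌊148.6532/10⌋ = 14 → O.
Square: lon ⌊18.2377/2⌋ = 9; lat ⌊8.6532/1⌋ = 8.
Subsquare: lon ⌊0.2377/0.0833333⌋ = 2 → c; lat ⌊0.6532/0.0416667⌋ = 15 → p.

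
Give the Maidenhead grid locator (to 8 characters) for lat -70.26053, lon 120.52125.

Shift to the Maidenhead origin (180°W, 90°S): lon 300.52125, lat 19.73947.
Field: 300.52125/20 → 15 → P, 19.73947/10 → 1 → B; chars PB.
Square: 0.52125/2 → 0, 9.73947/1 → 9; chars 09.
Subsquare: 0.52125/0.0833333 → 6 → g, 0.73947/0.0416667 → 17 → r; chars gr.
Extended square: 0.02125/0.00833333 → 2, 0.03114/0.00416667 → 7; chars 27.

PB09gr27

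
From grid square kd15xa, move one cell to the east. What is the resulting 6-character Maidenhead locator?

KD25aa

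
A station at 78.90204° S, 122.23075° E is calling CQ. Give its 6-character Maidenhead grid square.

PB11cc

Offset from 180°W / 90°S: lon 302.2308°, lat 11.0980°.
Field (20°×10°, letters A–R): 302.2308/20 → 15 → P, 11.0980/10 → 1 → B; chars PB.
Square (2°×1°, digits 0–9): 2.2308/2 → 1, 1.0980/1 → 1; chars 11.
Subsquare (5′×2.5′, letters a–x): 0.2308/0.0833333 → 2 → c, 0.0980/0.0416667 → 2 → c; chars cc.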